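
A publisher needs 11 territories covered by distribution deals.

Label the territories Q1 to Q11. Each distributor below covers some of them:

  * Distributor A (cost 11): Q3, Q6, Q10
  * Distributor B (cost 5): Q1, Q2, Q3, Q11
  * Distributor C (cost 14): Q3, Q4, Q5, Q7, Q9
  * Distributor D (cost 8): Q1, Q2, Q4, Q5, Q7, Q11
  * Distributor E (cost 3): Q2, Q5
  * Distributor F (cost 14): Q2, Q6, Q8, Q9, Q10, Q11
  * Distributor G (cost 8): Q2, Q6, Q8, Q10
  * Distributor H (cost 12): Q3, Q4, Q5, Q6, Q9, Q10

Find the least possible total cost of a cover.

B, D, F together cover every territory (B ∪ D ∪ F = {Q1, Q2, Q3, Q4, Q5, Q6, Q7, Q8, Q9, Q10, Q11}); total cost 5 + 8 + 14 = 27.
The greedy pick B, H, D, G costs 33; no covering selection beats 27.

27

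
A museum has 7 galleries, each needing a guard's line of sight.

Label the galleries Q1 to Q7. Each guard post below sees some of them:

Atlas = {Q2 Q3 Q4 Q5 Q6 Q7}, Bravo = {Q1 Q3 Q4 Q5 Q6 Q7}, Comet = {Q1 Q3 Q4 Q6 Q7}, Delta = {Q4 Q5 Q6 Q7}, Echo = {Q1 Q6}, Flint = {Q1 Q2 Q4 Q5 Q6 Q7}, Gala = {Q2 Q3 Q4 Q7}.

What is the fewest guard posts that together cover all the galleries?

2

Take {Bravo, Gala}. Their union is {Q1, Q2, Q3, Q4, Q5, Q6, Q7}, which is all 7 galleries.
No single guard post has all 7 galleries (the largest, Atlas, has 6), so 2 is optimal.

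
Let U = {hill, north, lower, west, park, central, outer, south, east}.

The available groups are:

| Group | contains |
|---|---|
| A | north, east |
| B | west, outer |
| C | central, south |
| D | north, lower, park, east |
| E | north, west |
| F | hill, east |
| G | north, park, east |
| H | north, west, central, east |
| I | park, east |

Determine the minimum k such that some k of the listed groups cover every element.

4

B, C, D, and F cover everything between them: the union {hill, north, lower, west, park, central, outer, south, east} is all of U.
Only F contains hill, so F is forced; the remaining 7 elements need at least 3 more groups (each remaining group adds at most 3) — so at least 4 groups are needed, and 4 is optimal.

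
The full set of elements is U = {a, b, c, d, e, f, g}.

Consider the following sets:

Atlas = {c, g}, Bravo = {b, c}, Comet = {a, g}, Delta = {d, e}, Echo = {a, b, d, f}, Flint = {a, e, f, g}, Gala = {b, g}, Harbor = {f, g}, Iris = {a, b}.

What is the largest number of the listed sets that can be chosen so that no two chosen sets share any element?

Bravo, Comet, Delta are pairwise disjoint (Bravo={b,c}; Comet={a,g}; Delta={d,e}).
Every remaining set overlaps one of these, and no 4 of the listed sets are pairwise disjoint, so 3 is the maximum.

3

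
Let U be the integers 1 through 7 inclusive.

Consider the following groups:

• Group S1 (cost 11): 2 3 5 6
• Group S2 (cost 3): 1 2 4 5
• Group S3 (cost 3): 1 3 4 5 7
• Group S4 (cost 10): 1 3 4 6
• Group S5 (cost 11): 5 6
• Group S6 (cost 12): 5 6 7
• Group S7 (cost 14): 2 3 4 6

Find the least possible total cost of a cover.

S1, S3 together cover every element (S1 ∪ S3 = {1, 2, 3, 4, 5, 6, 7}); total cost 11 + 3 = 14.
The greedy pick S3, S2, S4 costs 16; no covering selection beats 14.

14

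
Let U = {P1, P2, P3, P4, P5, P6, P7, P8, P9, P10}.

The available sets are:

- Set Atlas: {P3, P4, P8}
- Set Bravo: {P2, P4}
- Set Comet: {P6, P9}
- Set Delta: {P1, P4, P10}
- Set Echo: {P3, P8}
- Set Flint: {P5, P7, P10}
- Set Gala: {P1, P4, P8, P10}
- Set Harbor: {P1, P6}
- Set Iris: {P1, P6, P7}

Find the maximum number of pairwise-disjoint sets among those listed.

4

Bravo, Comet, Echo, Flint are pairwise disjoint (Bravo={P2,P4}; Comet={P6,P9}; Echo={P3,P8}; Flint={P5,P7,P10}).
Every remaining set overlaps one of these, and no 5 of the listed sets are pairwise disjoint, so 4 is the maximum.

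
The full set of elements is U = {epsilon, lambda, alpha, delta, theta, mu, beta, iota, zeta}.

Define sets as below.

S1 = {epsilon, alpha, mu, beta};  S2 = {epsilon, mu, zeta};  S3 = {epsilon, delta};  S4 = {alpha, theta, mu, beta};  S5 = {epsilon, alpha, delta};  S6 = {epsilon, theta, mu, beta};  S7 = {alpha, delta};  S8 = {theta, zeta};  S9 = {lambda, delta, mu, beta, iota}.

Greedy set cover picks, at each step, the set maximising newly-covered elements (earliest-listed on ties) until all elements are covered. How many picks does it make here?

3

Greedy: pick S9 (covers 5 new) → pick S1 (covers 2 new) → pick S8 (covers 2 new). Total picks: 3.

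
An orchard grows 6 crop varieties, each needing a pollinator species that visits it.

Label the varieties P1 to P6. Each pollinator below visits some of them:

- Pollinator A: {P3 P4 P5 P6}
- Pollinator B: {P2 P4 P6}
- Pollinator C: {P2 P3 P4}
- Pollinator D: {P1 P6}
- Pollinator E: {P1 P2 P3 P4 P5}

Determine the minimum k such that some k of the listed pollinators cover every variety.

2

A and E together: A ∪ E = {P1, P2, P3, P4, P5, P6} — every variety is covered.
No single pollinator has all 6 varieties (the largest, E, has 5), so 2 is optimal.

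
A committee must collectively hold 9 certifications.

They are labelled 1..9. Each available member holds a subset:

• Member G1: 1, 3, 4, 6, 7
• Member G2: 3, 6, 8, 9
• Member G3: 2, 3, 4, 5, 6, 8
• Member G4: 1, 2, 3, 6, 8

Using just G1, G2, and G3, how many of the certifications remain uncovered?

Union of G1, G2, G3 = {1, 2, 3, 4, 5, 6, 7, 8, 9} — that's every certification, so 0 are uncovered.

0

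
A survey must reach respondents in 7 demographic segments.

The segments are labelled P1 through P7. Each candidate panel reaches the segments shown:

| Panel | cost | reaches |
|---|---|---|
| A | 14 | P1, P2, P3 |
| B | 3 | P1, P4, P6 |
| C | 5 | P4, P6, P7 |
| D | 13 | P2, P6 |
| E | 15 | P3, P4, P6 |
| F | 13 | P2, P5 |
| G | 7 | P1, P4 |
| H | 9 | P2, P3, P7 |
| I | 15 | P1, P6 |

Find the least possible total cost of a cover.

B, F, H together cover every segment (B ∪ F ∪ H = {P1, P2, P3, P4, P5, P6, P7}); total cost 3 + 13 + 9 = 25.
No covering selection has total cost below 25.

25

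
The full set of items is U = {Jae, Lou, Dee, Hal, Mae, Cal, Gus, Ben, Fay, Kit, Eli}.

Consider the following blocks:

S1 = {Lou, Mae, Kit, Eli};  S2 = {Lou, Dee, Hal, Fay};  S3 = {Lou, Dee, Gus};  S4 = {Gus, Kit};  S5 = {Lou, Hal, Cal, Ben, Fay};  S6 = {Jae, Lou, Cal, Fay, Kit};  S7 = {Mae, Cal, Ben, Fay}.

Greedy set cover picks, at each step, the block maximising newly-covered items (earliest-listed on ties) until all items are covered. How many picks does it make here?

Greedy: pick S5 (covers 5 new) → pick S1 (covers 3 new) → pick S3 (covers 2 new) → pick S6 (covers 1 new). Total picks: 4.

4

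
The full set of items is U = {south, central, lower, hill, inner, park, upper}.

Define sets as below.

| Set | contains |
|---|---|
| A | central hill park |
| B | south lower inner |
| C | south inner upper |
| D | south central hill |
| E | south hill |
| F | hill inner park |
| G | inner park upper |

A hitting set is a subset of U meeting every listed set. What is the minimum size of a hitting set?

2

H = {south, park} meets every set (each contains at least one member of H), and |H| = 2.
The sets E, G are pairwise disjoint, so any hitting set needs a separate item for each — at least 2. Hence 2 is optimal.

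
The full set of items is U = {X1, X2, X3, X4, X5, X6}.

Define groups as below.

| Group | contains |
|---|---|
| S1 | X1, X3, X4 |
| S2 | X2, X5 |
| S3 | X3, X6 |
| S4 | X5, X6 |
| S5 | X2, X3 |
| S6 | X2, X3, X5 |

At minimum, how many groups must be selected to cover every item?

3

S1, S3, and S6 cover everything between them: the union {X1, X2, X3, X4, X5, X6} is all of U.
Only S1 contains X1, so S1 is forced; the remaining 3 items need at least 2 more groups (each remaining group adds at most 2) — so at least 3 groups are needed, and 3 is optimal.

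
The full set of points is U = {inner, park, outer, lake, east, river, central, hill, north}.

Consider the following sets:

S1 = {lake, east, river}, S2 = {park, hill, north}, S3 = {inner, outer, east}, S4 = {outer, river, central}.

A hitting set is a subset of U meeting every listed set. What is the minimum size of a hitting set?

3

H = {outer, lake, hill} meets every set (each contains at least one member of H), and |H| = 3.
No choice of 2 points meets every set, so 3 is the minimum.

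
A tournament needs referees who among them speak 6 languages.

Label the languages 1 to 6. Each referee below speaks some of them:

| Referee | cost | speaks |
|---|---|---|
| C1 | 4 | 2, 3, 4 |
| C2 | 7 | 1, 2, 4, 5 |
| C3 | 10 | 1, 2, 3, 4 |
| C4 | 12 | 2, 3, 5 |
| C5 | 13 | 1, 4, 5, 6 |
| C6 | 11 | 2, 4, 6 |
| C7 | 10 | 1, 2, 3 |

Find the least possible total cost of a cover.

17

C1, C5 together cover every language (C1 ∪ C5 = {1, 2, 3, 4, 5, 6}); total cost 4 + 13 = 17.
The greedy pick C1, C2, C6 costs 22; no covering selection beats 17.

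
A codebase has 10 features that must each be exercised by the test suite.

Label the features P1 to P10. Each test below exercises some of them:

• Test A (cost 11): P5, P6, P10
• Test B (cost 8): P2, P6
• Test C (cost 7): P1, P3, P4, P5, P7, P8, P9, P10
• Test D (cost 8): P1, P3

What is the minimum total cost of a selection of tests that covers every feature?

15

B, C together cover every feature (B ∪ C = {P1, P2, P3, P4, P5, P6, P7, P8, P9, P10}); total cost 8 + 7 = 15.
No covering selection has total cost below 15.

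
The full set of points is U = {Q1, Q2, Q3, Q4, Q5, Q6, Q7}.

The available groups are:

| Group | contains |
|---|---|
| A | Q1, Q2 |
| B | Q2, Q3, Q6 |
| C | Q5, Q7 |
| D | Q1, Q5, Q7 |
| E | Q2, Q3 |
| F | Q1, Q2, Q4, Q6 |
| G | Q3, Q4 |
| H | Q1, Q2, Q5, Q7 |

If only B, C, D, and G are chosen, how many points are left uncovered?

0

Union of B, C, D, G = {Q1, Q2, Q3, Q4, Q5, Q6, Q7} — that's every point, so 0 are uncovered.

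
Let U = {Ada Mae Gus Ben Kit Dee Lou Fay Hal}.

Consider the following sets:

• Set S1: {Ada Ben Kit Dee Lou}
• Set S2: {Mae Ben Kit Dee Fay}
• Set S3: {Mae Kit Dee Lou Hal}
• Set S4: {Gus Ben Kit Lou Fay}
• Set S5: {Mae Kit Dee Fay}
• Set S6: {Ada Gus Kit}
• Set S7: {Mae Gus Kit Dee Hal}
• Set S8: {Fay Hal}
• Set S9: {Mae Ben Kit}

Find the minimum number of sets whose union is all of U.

3

S1, S2, and S7 cover everything between them: the union {Ada, Mae, Gus, Ben, Kit, Dee, Lou, Fay, Hal} is all of U.
No 2 of the 9 sets cover everything (all 36 combinations miss at least one item), so 3 is optimal.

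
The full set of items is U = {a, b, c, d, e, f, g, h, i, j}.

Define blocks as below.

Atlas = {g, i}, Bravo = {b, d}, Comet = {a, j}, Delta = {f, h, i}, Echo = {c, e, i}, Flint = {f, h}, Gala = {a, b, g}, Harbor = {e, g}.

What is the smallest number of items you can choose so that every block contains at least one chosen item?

Take T = {c, d, g, h, j}. Each listed block contains at least one of these, so T is a hitting set of size 5.
No choice of 4 items meets every block, so 5 is the minimum.

5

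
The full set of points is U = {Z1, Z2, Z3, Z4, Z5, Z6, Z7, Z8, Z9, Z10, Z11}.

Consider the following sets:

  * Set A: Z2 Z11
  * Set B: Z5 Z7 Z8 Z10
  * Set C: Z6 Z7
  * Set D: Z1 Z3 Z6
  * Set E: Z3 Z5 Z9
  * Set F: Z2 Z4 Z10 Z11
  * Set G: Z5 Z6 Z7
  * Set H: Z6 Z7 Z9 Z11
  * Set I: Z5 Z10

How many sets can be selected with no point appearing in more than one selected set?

A, B, D are pairwise disjoint (A={Z2,Z11}; B={Z5,Z7,Z8,Z10}; D={Z1,Z3,Z6}).
Every remaining set overlaps one of these, and no 4 of the listed sets are pairwise disjoint, so 3 is the maximum.

3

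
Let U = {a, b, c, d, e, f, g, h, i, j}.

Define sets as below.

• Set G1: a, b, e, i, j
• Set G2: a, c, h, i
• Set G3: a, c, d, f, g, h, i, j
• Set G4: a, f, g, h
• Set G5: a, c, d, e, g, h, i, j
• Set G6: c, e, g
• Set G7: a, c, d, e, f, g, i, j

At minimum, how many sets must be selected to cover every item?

2

G1 and G3 cover everything between them: the union {a, b, c, d, e, f, g, h, i, j} is all of U.
No single set has all 10 items (the largest, G3, has 8), so 2 is optimal.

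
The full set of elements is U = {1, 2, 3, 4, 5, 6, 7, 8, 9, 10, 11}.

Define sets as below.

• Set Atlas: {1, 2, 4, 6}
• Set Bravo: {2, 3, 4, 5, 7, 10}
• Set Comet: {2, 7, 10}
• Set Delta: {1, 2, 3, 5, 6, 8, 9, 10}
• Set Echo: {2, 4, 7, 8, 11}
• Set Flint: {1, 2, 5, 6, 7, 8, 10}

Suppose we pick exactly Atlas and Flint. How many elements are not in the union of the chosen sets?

3

Union of Atlas, Flint = {1, 2, 4, 5, 6, 7, 8, 10}.
Not covered: 3, 9, 11 — 3 elements.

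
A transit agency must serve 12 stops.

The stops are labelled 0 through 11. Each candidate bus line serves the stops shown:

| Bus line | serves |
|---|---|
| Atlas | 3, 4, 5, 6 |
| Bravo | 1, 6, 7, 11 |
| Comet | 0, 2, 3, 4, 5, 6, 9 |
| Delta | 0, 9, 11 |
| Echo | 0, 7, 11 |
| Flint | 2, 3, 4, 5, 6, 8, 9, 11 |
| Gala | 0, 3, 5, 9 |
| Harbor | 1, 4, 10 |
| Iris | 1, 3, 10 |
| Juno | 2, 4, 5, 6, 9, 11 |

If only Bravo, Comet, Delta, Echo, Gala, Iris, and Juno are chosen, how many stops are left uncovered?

Union of Bravo, Comet, Delta, Echo, Gala, Iris, Juno = {0, 1, 2, 3, 4, 5, 6, 7, 9, 10, 11}.
Not covered: 8 — 1 stop.

1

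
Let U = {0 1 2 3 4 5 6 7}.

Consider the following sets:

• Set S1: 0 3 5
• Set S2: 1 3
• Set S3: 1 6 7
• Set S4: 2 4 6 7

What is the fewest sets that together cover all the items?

S1, S2, and S4 cover everything between them: the union {0, 1, 2, 3, 4, 5, 6, 7} is all of U.
Only S1 contains 0, so S1 is forced; the remaining 5 items need at least 2 more sets (each remaining set adds at most 4) — so at least 3 sets are needed, and 3 is optimal.

3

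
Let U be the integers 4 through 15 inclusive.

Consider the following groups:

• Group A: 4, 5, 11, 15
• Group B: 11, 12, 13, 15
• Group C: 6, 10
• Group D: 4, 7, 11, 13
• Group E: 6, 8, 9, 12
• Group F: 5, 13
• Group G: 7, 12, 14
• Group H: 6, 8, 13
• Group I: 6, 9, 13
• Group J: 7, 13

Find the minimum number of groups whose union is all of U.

Take {A, B, C, E, G}. Their union is {4, 5, 6, 7, 8, 9, 10, 11, 12, 13, 14, 15}, which is all 12 elements.
No 4 of the 10 groups cover everything (all 210 combinations miss at least one element), so 5 is optimal.

5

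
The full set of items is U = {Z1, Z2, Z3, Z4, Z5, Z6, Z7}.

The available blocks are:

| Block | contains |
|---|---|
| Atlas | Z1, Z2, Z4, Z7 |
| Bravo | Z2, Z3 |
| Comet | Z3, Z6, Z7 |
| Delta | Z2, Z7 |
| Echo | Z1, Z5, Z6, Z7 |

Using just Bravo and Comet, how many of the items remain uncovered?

3

Union of Bravo, Comet = {Z2, Z3, Z6, Z7}.
Not covered: Z1, Z4, Z5 — 3 items.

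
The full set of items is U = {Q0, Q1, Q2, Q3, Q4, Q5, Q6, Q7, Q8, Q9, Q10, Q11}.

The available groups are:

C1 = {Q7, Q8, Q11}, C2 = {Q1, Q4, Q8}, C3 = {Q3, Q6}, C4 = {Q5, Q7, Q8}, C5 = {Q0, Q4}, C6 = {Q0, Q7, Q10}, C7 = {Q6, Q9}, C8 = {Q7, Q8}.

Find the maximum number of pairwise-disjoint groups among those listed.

C2, C3, C6 are pairwise disjoint (C2={Q1,Q4,Q8}; C3={Q3,Q6}; C6={Q0,Q7,Q10}).
Every remaining group overlaps one of these, and no 4 of the listed groups are pairwise disjoint, so 3 is the maximum.

3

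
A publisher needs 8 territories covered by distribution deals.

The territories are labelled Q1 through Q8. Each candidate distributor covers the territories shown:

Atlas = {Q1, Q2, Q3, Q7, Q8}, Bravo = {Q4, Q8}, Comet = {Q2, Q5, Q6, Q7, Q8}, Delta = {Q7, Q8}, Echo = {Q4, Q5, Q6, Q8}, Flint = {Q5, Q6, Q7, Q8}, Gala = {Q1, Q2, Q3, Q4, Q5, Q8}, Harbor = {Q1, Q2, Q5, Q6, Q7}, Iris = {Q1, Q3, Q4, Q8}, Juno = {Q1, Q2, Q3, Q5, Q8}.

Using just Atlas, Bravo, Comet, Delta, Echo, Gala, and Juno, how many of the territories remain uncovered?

0

Union of Atlas, Bravo, Comet, Delta, Echo, Gala, Juno = {Q1, Q2, Q3, Q4, Q5, Q6, Q7, Q8} — that's every territory, so 0 are uncovered.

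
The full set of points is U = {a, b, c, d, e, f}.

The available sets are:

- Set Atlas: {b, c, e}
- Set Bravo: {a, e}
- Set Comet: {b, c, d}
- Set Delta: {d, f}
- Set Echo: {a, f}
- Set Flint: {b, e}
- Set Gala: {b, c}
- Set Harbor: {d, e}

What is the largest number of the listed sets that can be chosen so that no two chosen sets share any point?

Echo, Gala, Harbor are pairwise disjoint (Echo={a,f}; Gala={b,c}; Harbor={d,e}).
Every remaining set overlaps one of these, and no 4 of the listed sets are pairwise disjoint, so 3 is the maximum.

3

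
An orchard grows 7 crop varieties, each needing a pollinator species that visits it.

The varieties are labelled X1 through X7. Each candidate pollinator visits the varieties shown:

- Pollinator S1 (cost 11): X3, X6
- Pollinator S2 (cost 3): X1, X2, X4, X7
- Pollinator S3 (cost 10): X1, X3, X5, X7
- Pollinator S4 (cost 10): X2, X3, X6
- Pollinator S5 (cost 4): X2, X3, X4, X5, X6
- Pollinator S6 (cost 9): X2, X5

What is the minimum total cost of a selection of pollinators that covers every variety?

S2, S5 together cover every variety (S2 ∪ S5 = {X1, X2, X3, X4, X5, X6, X7}); total cost 3 + 4 = 7.
No covering selection has total cost below 7.

7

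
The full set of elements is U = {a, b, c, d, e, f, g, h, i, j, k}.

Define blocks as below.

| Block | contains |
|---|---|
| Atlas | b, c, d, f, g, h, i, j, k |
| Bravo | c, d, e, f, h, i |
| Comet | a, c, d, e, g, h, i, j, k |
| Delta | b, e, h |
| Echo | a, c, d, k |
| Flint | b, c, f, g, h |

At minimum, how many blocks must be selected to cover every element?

2

Take {Comet, Flint}. Their union is {a, b, c, d, e, f, g, h, i, j, k}, which is all 11 elements.
No single block has all 11 elements (the largest, Atlas, has 9), so 2 is optimal.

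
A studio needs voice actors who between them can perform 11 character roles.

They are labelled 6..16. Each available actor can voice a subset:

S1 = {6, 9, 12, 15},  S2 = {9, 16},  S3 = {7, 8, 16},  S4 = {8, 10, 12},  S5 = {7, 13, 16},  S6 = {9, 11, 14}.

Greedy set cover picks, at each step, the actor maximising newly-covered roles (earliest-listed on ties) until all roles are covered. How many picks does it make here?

Greedy: pick S1 (covers 4 new) → pick S3 (covers 3 new) → pick S6 (covers 2 new) → pick S4 (covers 1 new) → pick S5 (covers 1 new). Total picks: 5.
(The true minimum cover uses only 4 actors, so greedy is not optimal here.)

5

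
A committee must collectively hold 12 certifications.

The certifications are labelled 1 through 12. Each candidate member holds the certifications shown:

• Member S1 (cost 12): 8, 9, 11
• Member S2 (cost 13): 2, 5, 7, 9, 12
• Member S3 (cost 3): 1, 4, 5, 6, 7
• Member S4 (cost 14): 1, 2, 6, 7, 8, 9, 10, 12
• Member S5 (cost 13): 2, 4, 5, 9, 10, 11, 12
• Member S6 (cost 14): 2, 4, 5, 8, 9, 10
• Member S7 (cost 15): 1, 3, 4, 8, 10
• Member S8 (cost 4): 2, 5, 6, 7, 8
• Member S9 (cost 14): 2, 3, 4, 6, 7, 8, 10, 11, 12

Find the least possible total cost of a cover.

S1, S3, S9 together cover every certification (S1 ∪ S3 ∪ S9 = {1, 2, 3, 4, 5, 6, 7, 8, 9, 10, 11, 12}); total cost 12 + 3 + 14 = 29.
The greedy pick S3, S8, S5, S9 costs 34; no covering selection beats 29.

29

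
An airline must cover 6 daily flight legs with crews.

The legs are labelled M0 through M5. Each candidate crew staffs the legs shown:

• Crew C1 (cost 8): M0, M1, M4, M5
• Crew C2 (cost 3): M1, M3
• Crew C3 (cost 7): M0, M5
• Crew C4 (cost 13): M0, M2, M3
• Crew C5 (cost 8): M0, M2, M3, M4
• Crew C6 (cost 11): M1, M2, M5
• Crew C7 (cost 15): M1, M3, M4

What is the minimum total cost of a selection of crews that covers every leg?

C1, C5 together cover every leg (C1 ∪ C5 = {M0, M1, M2, M3, M4, M5}); total cost 8 + 8 = 16.
The greedy pick C2, C1, C5 costs 19; no covering selection beats 16.

16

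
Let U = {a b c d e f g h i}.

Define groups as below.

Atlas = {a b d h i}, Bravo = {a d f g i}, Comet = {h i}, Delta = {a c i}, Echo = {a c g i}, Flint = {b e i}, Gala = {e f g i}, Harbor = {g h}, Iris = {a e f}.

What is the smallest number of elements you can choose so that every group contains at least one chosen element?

3

T = {a, g, i} meets every group (each contains at least one member of T), and |T| = 3.
No choice of 2 elements meets every group, so 3 is the minimum.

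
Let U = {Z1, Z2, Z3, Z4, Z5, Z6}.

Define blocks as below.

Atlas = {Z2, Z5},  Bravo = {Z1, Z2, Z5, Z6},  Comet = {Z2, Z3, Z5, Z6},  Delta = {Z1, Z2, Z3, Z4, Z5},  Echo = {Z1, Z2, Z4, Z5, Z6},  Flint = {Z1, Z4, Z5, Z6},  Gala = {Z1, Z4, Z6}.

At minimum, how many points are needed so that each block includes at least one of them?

2

The 2 points {Z2, Z6} hit every block.
The blocks Atlas, Gala are pairwise disjoint, so any hitting set needs a separate point for each — at least 2. Hence 2 is optimal.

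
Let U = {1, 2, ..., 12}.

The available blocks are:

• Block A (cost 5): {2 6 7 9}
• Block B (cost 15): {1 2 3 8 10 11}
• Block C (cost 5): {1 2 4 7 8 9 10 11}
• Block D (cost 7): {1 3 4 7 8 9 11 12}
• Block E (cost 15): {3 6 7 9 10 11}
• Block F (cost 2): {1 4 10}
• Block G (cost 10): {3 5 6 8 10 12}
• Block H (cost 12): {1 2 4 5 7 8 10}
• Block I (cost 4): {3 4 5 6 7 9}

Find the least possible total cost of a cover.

15

C, G together cover every item (C ∪ G = {1, 2, 3, 4, 5, 6, 7, 8, 9, 10, 11, 12}); total cost 5 + 10 = 15.
The greedy pick C, I, D costs 16; no covering selection beats 15.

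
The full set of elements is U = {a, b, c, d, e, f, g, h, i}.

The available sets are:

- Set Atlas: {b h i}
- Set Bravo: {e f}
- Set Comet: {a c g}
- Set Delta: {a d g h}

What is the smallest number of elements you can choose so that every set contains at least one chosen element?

3

T = {a, f, i} meets every set (each contains at least one member of T), and |T| = 3.
The sets Atlas, Bravo, Comet are pairwise disjoint, so any hitting set needs a separate element for each — at least 3. Hence 3 is optimal.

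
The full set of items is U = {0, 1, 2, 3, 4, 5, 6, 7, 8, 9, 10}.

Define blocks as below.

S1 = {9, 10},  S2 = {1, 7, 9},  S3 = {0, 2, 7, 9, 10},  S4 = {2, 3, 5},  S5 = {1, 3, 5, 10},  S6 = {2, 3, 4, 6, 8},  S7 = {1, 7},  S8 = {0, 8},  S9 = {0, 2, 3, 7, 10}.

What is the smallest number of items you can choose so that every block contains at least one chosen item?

H = {0, 3, 7, 10} meets every block (each contains at least one member of H), and |H| = 4.
The blocks S1, S4, S7, S8 are pairwise disjoint, so any hitting set needs a separate item for each — at least 4. Hence 4 is optimal.

4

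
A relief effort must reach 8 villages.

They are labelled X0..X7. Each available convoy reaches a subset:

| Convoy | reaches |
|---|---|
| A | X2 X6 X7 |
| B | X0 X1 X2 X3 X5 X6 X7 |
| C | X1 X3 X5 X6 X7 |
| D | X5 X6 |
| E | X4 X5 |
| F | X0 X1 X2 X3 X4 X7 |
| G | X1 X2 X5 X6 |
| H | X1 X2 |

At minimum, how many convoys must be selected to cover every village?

2

D and F together: D ∪ F = {X0, X1, X2, X3, X4, X5, X6, X7} — every village is covered.
No single convoy has all 8 villages (the largest, B, has 7), so 2 is optimal.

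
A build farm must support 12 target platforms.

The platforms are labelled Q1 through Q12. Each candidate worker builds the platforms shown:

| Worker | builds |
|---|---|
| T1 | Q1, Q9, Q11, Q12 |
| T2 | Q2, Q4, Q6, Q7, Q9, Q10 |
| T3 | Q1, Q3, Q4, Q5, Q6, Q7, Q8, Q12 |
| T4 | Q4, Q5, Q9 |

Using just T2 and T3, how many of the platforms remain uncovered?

Union of T2, T3 = {Q1, Q2, Q3, Q4, Q5, Q6, Q7, Q8, Q9, Q10, Q12}.
Not covered: Q11 — 1 platform.

1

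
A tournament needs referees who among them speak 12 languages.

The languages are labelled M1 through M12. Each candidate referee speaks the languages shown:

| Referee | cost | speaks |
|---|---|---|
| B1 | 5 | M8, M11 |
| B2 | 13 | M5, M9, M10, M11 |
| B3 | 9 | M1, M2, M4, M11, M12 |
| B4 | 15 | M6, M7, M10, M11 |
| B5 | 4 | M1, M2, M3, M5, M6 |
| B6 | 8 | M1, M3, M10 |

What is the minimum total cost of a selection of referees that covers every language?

46

B1, B2, B3, B4, B5 together cover every language (B1 ∪ B2 ∪ B3 ∪ B4 ∪ B5 = {M1, M2, M3, M4, M5, M6, M7, M8, M9, M10, M11, M12}); total cost 5 + 13 + 9 + 15 + 4 = 46.
No covering selection has total cost below 46.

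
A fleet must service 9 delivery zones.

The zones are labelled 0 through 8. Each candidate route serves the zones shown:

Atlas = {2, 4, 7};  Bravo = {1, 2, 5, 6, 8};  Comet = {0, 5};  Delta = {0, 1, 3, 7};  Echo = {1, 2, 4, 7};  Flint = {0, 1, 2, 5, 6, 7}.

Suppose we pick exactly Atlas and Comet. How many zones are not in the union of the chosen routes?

Union of Atlas, Comet = {0, 2, 4, 5, 7}.
Not covered: 1, 3, 6, 8 — 4 zones.

4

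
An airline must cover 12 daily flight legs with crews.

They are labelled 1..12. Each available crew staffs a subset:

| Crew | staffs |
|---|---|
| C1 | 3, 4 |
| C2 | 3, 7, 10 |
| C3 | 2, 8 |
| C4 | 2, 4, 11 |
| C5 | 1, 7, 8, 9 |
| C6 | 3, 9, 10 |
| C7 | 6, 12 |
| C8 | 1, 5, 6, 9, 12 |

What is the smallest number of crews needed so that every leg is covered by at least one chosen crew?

4

C2 and C4 and C5 and C8 together: C2 ∪ C4 ∪ C5 ∪ C8 = {1, 2, 3, 4, 5, 6, 7, 8, 9, 10, 11, 12} — every leg is covered.
Only C8 contains 5, so C8 is forced; the remaining 7 legs need at least 3 more crews (each remaining crew adds at most 3) — so at least 4 crews are needed, and 4 is optimal.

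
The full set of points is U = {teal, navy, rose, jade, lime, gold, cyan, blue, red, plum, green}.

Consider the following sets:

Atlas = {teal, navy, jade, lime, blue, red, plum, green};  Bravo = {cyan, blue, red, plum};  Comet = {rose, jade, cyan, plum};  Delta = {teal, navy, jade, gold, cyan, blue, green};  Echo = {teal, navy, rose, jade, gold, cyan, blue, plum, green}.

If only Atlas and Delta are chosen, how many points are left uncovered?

Union of Atlas, Delta = {teal, navy, jade, lime, gold, cyan, blue, red, plum, green}.
Not covered: rose — 1 point.

1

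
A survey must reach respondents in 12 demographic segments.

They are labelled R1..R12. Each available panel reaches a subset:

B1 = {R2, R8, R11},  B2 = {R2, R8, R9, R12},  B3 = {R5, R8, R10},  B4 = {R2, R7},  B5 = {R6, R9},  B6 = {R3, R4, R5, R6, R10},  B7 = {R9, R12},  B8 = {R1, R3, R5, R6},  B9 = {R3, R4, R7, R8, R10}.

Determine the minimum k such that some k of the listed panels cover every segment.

B1 and B7 and B8 and B9 together: B1 ∪ B7 ∪ B8 ∪ B9 = {R1, R2, R3, R4, R5, R6, R7, R8, R9, R10, R11, R12} — every segment is covered.
No 3 of the 9 panels cover everything (all 84 combinations miss at least one segment), so 4 is optimal.

4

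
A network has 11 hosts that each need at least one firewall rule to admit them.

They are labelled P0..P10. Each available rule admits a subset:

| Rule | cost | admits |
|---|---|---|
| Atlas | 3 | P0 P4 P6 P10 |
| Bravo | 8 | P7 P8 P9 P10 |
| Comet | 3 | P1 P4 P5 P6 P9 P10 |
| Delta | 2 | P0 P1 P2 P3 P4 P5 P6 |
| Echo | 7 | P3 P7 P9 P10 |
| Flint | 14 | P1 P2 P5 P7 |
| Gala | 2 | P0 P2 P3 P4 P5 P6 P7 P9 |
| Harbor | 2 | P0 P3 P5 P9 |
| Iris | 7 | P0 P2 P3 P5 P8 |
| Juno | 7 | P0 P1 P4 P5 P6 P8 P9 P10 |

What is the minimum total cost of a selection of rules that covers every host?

Gala, Juno together cover every host (Gala ∪ Juno = {P0, P1, P2, P3, P4, P5, P6, P7, P8, P9, P10}); total cost 2 + 7 = 9.
The greedy pick Gala, Comet, Iris costs 12; no covering selection beats 9.

9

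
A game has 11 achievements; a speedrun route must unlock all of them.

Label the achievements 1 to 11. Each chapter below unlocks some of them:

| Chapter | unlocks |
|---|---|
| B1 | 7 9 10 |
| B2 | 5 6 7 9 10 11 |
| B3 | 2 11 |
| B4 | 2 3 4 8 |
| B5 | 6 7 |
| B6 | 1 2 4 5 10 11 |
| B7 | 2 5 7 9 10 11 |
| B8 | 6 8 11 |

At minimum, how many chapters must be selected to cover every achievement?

3

B2 and B4 and B6 together: B2 ∪ B4 ∪ B6 = {1, 2, 3, 4, 5, 6, 7, 8, 9, 10, 11} — every achievement is covered.
Only B6 contains 1, so B6 is forced; the remaining 5 achievements need at least 2 more chapters (each remaining chapter adds at most 3) — so at least 3 chapters are needed, and 3 is optimal.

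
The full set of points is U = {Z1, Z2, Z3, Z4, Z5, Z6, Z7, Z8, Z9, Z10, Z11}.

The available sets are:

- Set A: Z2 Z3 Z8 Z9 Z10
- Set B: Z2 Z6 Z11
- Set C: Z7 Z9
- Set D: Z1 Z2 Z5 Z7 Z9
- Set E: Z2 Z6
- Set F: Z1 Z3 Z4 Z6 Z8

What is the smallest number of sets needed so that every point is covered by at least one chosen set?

Take {A, B, D, F}. Their union is {Z1, Z2, Z3, Z4, Z5, Z6, Z7, Z8, Z9, Z10, Z11}, which is all 11 points.
No 3 of the 6 sets cover everything (all 20 combinations miss at least one point), so 4 is optimal.

4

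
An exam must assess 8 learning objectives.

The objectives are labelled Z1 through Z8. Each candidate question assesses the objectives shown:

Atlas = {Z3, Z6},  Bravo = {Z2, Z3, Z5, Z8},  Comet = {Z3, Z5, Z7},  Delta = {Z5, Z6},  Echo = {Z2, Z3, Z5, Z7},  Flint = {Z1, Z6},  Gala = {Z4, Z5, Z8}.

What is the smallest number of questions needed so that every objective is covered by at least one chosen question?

Take {Echo, Flint, Gala}. Their union is {Z1, Z2, Z3, Z4, Z5, Z6, Z7, Z8}, which is all 8 objectives.
Only Flint contains Z1, so Flint is forced; the remaining 6 objectives need at least 2 more questions (each remaining question adds at most 4) — so at least 3 questions are needed, and 3 is optimal.

3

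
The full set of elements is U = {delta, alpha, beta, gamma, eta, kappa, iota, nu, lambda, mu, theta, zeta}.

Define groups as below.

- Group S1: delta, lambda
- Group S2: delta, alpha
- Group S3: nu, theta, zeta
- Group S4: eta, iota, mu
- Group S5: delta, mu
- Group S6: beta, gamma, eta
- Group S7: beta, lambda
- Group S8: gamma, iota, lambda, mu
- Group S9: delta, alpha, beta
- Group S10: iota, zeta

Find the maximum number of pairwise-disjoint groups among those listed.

4

S2, S3, S4, S7 are pairwise disjoint (S2={delta,alpha}; S3={nu,theta,zeta}; S4={eta,iota,mu}; S7={beta,lambda}).
Every remaining group overlaps one of these, and no 5 of the listed groups are pairwise disjoint, so 4 is the maximum.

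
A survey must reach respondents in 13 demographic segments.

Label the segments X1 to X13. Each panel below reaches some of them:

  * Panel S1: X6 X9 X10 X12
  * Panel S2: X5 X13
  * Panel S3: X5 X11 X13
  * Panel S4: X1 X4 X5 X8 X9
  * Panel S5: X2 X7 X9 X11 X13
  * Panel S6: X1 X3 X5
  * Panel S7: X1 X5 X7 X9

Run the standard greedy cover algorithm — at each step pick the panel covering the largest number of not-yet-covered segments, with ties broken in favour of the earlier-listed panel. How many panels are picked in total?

4

Greedy: pick S4 (covers 5 new) → pick S5 (covers 4 new) → pick S1 (covers 3 new) → pick S6 (covers 1 new). Total picks: 4.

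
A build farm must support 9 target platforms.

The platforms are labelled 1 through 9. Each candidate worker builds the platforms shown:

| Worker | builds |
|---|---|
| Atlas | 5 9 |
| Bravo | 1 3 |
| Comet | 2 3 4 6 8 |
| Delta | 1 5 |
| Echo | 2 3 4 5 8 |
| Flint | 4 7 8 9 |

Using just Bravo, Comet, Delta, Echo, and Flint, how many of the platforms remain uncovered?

Union of Bravo, Comet, Delta, Echo, Flint = {1, 2, 3, 4, 5, 6, 7, 8, 9} — that's every platform, so 0 are uncovered.

0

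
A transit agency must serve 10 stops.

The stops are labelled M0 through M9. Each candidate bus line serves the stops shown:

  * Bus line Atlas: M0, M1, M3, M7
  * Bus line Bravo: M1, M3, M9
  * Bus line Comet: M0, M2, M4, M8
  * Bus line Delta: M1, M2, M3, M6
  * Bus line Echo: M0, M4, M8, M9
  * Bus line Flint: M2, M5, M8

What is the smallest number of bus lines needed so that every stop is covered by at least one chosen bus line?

4

Take {Atlas, Delta, Echo, Flint}. Their union is {M0, M1, M2, M3, M4, M5, M6, M7, M8, M9}, which is all 10 stops.
No 3 of the 6 bus lines cover everything (all 20 combinations miss at least one stop), so 4 is optimal.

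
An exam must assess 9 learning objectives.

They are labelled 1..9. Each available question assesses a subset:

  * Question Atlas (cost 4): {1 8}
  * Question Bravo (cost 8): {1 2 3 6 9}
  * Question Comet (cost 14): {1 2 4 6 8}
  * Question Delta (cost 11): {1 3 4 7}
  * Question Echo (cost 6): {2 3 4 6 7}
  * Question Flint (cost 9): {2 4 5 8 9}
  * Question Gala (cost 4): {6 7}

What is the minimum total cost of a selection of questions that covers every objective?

Atlas, Echo, Flint together cover every objective (Atlas ∪ Echo ∪ Flint = {1, 2, 3, 4, 5, 6, 7, 8, 9}); total cost 4 + 6 + 9 = 19.
No covering selection has total cost below 19.

19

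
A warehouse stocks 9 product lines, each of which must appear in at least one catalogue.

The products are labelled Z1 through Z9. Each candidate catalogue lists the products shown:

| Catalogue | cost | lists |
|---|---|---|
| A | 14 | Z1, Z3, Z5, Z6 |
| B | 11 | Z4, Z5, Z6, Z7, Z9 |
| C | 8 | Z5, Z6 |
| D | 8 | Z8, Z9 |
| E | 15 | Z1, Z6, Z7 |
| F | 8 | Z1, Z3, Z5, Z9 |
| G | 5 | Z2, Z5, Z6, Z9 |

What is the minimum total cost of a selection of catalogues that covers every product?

32

B, D, F, G together cover every product (B ∪ D ∪ F ∪ G = {Z1, Z2, Z3, Z4, Z5, Z6, Z7, Z8, Z9}); total cost 11 + 8 + 8 + 5 = 32.
No covering selection has total cost below 32.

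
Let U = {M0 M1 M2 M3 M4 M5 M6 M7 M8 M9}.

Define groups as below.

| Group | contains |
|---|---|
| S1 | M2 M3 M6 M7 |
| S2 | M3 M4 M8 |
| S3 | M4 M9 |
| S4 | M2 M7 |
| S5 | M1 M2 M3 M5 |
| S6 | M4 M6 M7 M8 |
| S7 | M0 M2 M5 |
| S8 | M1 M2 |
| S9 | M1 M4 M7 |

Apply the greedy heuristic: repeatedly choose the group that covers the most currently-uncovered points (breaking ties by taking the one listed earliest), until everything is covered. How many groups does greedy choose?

Greedy: pick S1 (covers 4 new) → pick S2 (covers 2 new) → pick S5 (covers 2 new) → pick S3 (covers 1 new) → pick S7 (covers 1 new). Total picks: 5.
(The true minimum cover uses only 4 groups, so greedy is not optimal here.)

5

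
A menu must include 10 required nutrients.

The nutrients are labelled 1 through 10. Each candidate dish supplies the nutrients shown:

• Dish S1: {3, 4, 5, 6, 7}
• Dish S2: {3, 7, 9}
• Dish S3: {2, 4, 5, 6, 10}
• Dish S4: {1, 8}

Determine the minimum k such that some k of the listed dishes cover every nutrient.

3

S2 and S3 and S4 together: S2 ∪ S3 ∪ S4 = {1, 2, 3, 4, 5, 6, 7, 8, 9, 10} — every nutrient is covered.
Only S4 contains 1, so S4 is forced; the remaining 8 nutrients need at least 2 more dishes (each remaining dish adds at most 5) — so at least 3 dishes are needed, and 3 is optimal.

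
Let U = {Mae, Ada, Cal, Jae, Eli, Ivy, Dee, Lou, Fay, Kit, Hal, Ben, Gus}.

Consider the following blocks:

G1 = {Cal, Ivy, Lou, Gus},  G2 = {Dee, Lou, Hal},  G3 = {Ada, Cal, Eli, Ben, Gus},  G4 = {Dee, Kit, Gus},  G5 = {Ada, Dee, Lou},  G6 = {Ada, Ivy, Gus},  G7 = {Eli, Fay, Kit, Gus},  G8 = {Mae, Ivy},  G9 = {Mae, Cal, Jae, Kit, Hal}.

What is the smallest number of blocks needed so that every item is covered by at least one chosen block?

G3 and G5 and G7 and G8 and G9 together: G3 ∪ G5 ∪ G7 ∪ G8 ∪ G9 = {Mae, Ada, Cal, Jae, Eli, Ivy, Dee, Lou, Fay, Kit, Hal, Ben, Gus} — every item is covered.
No 4 of the 9 blocks cover everything (all 126 combinations miss at least one item), so 5 is optimal.

5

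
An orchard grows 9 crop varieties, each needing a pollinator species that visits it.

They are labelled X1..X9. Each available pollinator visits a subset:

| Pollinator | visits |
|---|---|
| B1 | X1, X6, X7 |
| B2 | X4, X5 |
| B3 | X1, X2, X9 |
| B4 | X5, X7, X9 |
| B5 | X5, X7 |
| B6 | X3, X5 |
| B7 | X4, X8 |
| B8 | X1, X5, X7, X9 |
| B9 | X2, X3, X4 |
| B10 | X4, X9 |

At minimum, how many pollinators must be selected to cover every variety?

Take {B1, B4, B7, B9}. Their union is {X1, X2, X3, X4, X5, X6, X7, X8, X9}, which is all 9 varieties.
No 3 of the 10 pollinators cover everything (all 120 combinations miss at least one variety), so 4 is optimal.

4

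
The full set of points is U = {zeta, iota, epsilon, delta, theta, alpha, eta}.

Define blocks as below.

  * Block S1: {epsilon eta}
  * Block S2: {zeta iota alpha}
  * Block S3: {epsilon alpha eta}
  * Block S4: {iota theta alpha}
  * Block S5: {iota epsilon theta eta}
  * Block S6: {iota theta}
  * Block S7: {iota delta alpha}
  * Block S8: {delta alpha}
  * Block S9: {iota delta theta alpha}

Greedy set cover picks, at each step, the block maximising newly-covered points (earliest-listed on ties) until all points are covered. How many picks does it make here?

Greedy: pick S5 (covers 4 new) → pick S2 (covers 2 new) → pick S7 (covers 1 new). Total picks: 3.

3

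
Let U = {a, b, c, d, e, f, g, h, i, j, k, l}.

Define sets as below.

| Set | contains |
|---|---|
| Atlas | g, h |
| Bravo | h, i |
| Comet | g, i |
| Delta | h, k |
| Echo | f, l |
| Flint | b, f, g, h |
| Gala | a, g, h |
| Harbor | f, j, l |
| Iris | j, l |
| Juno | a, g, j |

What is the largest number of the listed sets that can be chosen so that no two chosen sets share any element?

Comet, Delta, Echo are pairwise disjoint (Comet={g,i}; Delta={h,k}; Echo={f,l}).
Every remaining set overlaps one of these, and no 4 of the listed sets are pairwise disjoint, so 3 is the maximum.

3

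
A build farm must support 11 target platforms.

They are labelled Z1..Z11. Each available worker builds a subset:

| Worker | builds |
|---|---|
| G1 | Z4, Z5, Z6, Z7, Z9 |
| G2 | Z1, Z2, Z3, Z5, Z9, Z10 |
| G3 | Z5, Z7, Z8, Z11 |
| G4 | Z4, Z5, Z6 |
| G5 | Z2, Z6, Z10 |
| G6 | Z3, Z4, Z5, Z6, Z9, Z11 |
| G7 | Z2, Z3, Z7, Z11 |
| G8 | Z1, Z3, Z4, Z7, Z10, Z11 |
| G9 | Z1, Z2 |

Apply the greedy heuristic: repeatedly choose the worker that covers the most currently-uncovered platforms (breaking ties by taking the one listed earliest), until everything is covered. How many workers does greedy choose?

3

Greedy: pick G2 (covers 6 new) → pick G1 (covers 3 new) → pick G3 (covers 2 new). Total picks: 3.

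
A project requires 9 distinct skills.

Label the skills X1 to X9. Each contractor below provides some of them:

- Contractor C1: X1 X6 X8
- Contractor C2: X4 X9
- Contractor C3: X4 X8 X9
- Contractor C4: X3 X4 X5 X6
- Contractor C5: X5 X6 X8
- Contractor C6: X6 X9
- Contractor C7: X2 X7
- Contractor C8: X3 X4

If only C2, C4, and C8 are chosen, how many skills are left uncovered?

Union of C2, C4, C8 = {X3, X4, X5, X6, X9}.
Not covered: X1, X2, X7, X8 — 4 skills.

4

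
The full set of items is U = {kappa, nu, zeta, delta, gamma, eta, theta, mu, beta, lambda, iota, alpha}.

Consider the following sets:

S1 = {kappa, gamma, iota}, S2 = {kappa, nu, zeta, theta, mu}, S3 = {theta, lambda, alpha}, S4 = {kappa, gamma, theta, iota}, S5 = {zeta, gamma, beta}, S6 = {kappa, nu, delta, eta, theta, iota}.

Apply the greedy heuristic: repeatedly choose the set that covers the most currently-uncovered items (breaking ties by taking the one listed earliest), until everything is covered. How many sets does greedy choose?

4

Greedy: pick S6 (covers 6 new) → pick S5 (covers 3 new) → pick S3 (covers 2 new) → pick S2 (covers 1 new). Total picks: 4.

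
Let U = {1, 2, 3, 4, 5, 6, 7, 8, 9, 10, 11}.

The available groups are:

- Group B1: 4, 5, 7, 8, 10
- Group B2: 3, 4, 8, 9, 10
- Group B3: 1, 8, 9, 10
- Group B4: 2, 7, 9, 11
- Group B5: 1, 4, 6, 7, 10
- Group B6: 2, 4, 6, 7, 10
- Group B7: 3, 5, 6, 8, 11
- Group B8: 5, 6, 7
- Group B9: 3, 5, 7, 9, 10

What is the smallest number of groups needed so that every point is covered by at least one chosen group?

B4 and B5 and B7 together: B4 ∪ B5 ∪ B7 = {1, 2, 3, 4, 5, 6, 7, 8, 9, 10, 11} — every point is covered.
Each group has at most 5 points, and 2·5 = 10 < 11 — so at least 3 groups are needed, and 3 is optimal.

3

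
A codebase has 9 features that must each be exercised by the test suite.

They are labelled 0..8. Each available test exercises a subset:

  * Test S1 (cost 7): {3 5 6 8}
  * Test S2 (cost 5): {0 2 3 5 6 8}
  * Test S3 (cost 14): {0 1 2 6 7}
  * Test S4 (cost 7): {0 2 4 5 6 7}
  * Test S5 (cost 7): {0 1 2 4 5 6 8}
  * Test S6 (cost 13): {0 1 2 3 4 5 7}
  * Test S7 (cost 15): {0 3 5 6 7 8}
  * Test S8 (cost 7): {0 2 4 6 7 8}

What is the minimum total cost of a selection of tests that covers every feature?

18

S2, S6 together cover every feature (S2 ∪ S6 = {0, 1, 2, 3, 4, 5, 6, 7, 8}); total cost 5 + 13 = 18.
The greedy pick S2, S4, S5 costs 19; no covering selection beats 18.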